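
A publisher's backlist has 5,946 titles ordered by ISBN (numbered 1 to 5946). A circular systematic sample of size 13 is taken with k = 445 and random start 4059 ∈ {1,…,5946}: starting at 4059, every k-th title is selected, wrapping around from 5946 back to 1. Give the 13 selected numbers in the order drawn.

Selection 1: 4059
Selection 2: 4059 + 445 = 4504
Selection 3: 4504 + 445 = 4949
Selection 4: 4949 + 445 = 5394
Selection 5: 5394 + 445 = 5839
Selection 6: 5839 + 445 = 6284 → 6284 − 5946 = 338
Selection 7: 338 + 445 = 783
Selection 8: 783 + 445 = 1228
Selection 9: 1228 + 445 = 1673
Selection 10: 1673 + 445 = 2118
Selection 11: 2118 + 445 = 2563
Selection 12: 2563 + 445 = 3008
Selection 13: 3008 + 445 = 3453

4059, 4504, 4949, 5394, 5839, 338, 783, 1228, 1673, 2118, 2563, 3008, 3453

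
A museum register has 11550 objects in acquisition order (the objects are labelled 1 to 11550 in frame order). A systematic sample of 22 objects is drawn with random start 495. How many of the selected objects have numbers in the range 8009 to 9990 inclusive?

k = 11550/22 = 525
First selection ≥ 8009: 495 + ⌈(8009−495)/525⌉·525 = 495 + 15×525 = 8370
Last selection ≤ 9990: 495 + ⌊(9990−495)/525⌋·525 = 495 + 18×525 = 9945
Count = 18 − 15 + 1 = 4

4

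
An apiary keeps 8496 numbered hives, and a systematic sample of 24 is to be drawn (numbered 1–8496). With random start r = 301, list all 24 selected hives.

k = N/n = 8496/24 = 354
hive 1: 301
hive 2: 301 + 354 = 655
hive 3: 655 + 354 = 1009
hive 4: 1009 + 354 = 1363
hive 5: 1363 + 354 = 1717
hive 6: 1717 + 354 = 2071
hive 7: 2071 + 354 = 2425
hive 8: 2425 + 354 = 2779
hive 9: 2779 + 354 = 3133
hive 10: 3133 + 354 = 3487
hive 11: 3487 + 354 = 3841
hive 12: 3841 + 354 = 4195
hive 13: 4195 + 354 = 4549
hive 14: 4549 + 354 = 4903
hive 15: 4903 + 354 = 5257
hive 16: 5257 + 354 = 5611
hive 17: 5611 + 354 = 5965
hive 18: 5965 + 354 = 6319
hive 19: 6319 + 354 = 6673
hive 20: 6673 + 354 = 7027
hive 21: 7027 + 354 = 7381
hive 22: 7381 + 354 = 7735
hive 23: 7735 + 354 = 8089
hive 24: 8089 + 354 = 8443

301, 655, 1009, 1363, 1717, 2071, 2425, 2779, 3133, 3487, 3841, 4195, 4549, 4903, 5257, 5611, 5965, 6319, 6673, 7027, 7381, 7735, 8089, 8443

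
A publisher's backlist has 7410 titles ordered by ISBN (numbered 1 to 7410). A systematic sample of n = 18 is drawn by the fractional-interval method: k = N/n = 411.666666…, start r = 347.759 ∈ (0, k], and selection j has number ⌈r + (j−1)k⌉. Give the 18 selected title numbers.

348, 760, 1172, 1583, 1995, 2407, 2818, 3230, 3642, 4053, 4465, 4877, 5288, 5700, 6112, 6523, 6935, 7347

j=1: r + 0k = 347.759 → ⌈·⌉ = 348
j=2: r + 1k = 759.425666… → ⌈·⌉ = 760
j=3: r + 2k = 1171.092333… → ⌈·⌉ = 1172
j=4: r + 3k = 1582.759 → ⌈·⌉ = 1583
j=5: r + 4k = 1994.425666… → ⌈·⌉ = 1995
j=6: r + 5k = 2406.092333… → ⌈·⌉ = 2407
j=7: r + 6k = 2817.759 → ⌈·⌉ = 2818
j=8: r + 7k = 3229.425666… → ⌈·⌉ = 3230
j=9: r + 8k = 3641.092333… → ⌈·⌉ = 3642
j=10: r + 9k = 4052.759 → ⌈·⌉ = 4053
j=11: r + 10k = 4464.425666… → ⌈·⌉ = 4465
j=12: r + 11k = 4876.092333… → ⌈·⌉ = 4877
j=13: r + 12k = 5287.759 → ⌈·⌉ = 5288
j=14: r + 13k = 5699.425666… → ⌈·⌉ = 5700
j=15: r + 14k = 6111.092333… → ⌈·⌉ = 6112
j=16: r + 15k = 6522.759 → ⌈·⌉ = 6523
j=17: r + 16k = 6934.425666… → ⌈·⌉ = 6935
j=18: r + 17k = 7346.092333… → ⌈·⌉ = 7347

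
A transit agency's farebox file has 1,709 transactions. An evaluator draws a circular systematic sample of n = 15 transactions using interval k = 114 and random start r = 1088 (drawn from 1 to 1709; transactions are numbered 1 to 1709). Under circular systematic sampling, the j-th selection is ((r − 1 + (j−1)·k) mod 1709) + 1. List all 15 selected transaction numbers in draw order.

Selection 1: 1088
Selection 2: 1088 + 114 = 1202
Selection 3: 1202 + 114 = 1316
Selection 4: 1316 + 114 = 1430
Selection 5: 1430 + 114 = 1544
Selection 6: 1544 + 114 = 1658
Selection 7: 1658 + 114 = 1772 → 1772 − 1709 = 63
Selection 8: 63 + 114 = 177
Selection 9: 177 + 114 = 291
Selection 10: 291 + 114 = 405
Selection 11: 405 + 114 = 519
Selection 12: 519 + 114 = 633
Selection 13: 633 + 114 = 747
Selection 14: 747 + 114 = 861
Selection 15: 861 + 114 = 975

1088, 1202, 1316, 1430, 1544, 1658, 63, 177, 291, 405, 519, 633, 747, 861, 975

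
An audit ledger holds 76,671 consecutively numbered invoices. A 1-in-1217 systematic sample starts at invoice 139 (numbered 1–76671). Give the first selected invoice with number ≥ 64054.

k = 1217
Steps past start: ⌈(64054 − 139)/1217⌉ = ⌈63915/1217⌉ = 53
Selected invoice: 139 + 53×1217 = 64640

64640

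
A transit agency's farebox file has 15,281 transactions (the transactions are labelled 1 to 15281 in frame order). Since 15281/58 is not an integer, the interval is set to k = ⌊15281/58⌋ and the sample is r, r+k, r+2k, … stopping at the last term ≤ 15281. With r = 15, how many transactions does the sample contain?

59

k = ⌊15281/58⌋ = 263
Achieved size = ⌊(15281 − 15)/263⌋ + 1 = ⌊15266/263⌋ + 1 = 58 + 1 = 59
(last selection: 15 + 58×263 = 15269 ≤ 15281; next would be 15532 > 15281)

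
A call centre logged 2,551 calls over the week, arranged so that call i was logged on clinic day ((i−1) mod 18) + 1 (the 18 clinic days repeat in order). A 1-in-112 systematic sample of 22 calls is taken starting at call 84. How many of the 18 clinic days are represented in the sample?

9

Consecutive selections differ by k = 112, so their clinic day numbers differ by 112 mod 18 = 4.
gcd(112, 18) = 2, so the sample visits 18/2 = 9 distinct residues mod 18.
Start 84 is clinic day 12; the clinic days hit are 2, 4, 6, 8, 10, 12, 14, 16, 18.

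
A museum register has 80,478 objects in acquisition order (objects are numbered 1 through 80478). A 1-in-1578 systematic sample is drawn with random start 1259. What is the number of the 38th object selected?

59645

k = 1578
38th selection = r + (38−1)·k = 1259 + 37×1578 = 1259 + 58386 = 59645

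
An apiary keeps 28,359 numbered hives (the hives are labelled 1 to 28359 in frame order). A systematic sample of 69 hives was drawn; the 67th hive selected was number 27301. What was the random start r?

175

k = 28359/69 = 411
r = 27301 − (67−1)×411 = 27301 − 27126 = 175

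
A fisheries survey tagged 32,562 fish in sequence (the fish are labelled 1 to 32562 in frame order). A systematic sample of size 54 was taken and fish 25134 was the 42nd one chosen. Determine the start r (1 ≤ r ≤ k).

411

k = 32562/54 = 603
r = 25134 − (42−1)×603 = 25134 − 24723 = 411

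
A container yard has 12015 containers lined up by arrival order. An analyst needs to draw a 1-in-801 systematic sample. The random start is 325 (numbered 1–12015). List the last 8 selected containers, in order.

5932, 6733, 7534, 8335, 9136, 9937, 10738, 11539

8th selection = 325 + 7×801 = 5932
9th: 5932 + 801 = 6733
10th: 6733 + 801 = 7534
11th: 7534 + 801 = 8335
12th: 8335 + 801 = 9136
13th: 9136 + 801 = 9937
14th: 9937 + 801 = 10738
15th: 10738 + 801 = 11539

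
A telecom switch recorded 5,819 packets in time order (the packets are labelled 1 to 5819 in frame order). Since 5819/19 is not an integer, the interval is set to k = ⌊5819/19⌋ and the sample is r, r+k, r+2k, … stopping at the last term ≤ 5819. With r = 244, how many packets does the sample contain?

19

k = ⌊5819/19⌋ = 306
Achieved size = ⌊(5819 − 244)/306⌋ + 1 = ⌊5575/306⌋ + 1 = 18 + 1 = 19
(last selection: 244 + 18×306 = 5752 ≤ 5819; next would be 6058 > 5819)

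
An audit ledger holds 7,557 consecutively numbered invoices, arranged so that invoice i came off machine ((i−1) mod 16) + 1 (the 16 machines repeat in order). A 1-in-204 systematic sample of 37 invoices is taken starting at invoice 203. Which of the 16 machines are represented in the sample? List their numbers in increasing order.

3, 7, 11, 15

Consecutive selections differ by k = 204, so their machine numbers differ by 204 mod 16 = 12.
gcd(204, 16) = 4, so the sample visits 16/4 = 4 distinct residues mod 16.
Start 203 is machine 11; the machines hit are 3, 7, 11, 15.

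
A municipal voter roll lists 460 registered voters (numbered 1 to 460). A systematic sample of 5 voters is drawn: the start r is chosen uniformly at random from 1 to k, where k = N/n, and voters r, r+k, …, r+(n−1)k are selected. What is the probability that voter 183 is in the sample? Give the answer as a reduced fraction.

k = 460/5 = 92.
Voter 183 is selected iff r ≡ 183 (mod 92); exactly one such r in {1,…,92}.
Inclusion probability = 1/92.

1/92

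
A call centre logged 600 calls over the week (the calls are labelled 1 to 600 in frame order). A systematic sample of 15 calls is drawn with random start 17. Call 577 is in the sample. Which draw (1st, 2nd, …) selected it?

15

k = 600/15 = 40
position = (577 − 17)/40 + 1 = 560/40 + 1 = 14 + 1 = 15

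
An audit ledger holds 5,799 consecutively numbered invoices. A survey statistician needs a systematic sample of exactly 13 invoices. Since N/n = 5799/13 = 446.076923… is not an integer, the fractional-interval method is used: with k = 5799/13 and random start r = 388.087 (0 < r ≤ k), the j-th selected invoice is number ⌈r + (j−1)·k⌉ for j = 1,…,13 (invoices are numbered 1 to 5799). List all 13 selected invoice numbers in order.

j=1: r + 0k = 388.087 → ⌈·⌉ = 389
j=2: r + 1k = 834.163923… → ⌈·⌉ = 835
j=3: r + 2k = 1280.240846… → ⌈·⌉ = 1281
j=4: r + 3k = 1726.317769… → ⌈·⌉ = 1727
j=5: r + 4k = 2172.394692… → ⌈·⌉ = 2173
j=6: r + 5k = 2618.471615… → ⌈·⌉ = 2619
j=7: r + 6k = 3064.548538… → ⌈·⌉ = 3065
j=8: r + 7k = 3510.625461… → ⌈·⌉ = 3511
j=9: r + 8k = 3956.702384… → ⌈·⌉ = 3957
j=10: r + 9k = 4402.779307… → ⌈·⌉ = 4403
j=11: r + 10k = 4848.856230… → ⌈·⌉ = 4849
j=12: r + 11k = 5294.933153… → ⌈·⌉ = 5295
j=13: r + 12k = 5741.010076… → ⌈·⌉ = 5742

389, 835, 1281, 1727, 2173, 2619, 3065, 3511, 3957, 4403, 4849, 5295, 5742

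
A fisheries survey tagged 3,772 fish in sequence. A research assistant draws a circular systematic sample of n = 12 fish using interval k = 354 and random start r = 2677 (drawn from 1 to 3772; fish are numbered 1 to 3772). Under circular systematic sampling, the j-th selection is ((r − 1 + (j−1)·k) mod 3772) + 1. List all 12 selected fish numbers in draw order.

2677, 3031, 3385, 3739, 321, 675, 1029, 1383, 1737, 2091, 2445, 2799

Selection 1: 2677
Selection 2: 2677 + 354 = 3031
Selection 3: 3031 + 354 = 3385
Selection 4: 3385 + 354 = 3739
Selection 5: 3739 + 354 = 4093 → 4093 − 3772 = 321
Selection 6: 321 + 354 = 675
Selection 7: 675 + 354 = 1029
Selection 8: 1029 + 354 = 1383
Selection 9: 1383 + 354 = 1737
Selection 10: 1737 + 354 = 2091
Selection 11: 2091 + 354 = 2445
Selection 12: 2445 + 354 = 2799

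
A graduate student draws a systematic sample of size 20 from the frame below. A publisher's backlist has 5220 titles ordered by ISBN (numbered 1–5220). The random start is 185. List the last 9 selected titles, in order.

k = N/n = 5220/20 = 261
12th selection = 185 + 11×261 = 3056
13th: 3056 + 261 = 3317
14th: 3317 + 261 = 3578
15th: 3578 + 261 = 3839
16th: 3839 + 261 = 4100
17th: 4100 + 261 = 4361
18th: 4361 + 261 = 4622
19th: 4622 + 261 = 4883
20th: 4883 + 261 = 5144

3056, 3317, 3578, 3839, 4100, 4361, 4622, 4883, 5144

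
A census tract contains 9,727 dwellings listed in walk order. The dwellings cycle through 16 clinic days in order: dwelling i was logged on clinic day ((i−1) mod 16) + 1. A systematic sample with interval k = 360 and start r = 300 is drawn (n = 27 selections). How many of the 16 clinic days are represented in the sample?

2

Consecutive selections differ by k = 360, so their clinic day numbers differ by 360 mod 16 = 8.
gcd(360, 16) = 8, so the sample visits 16/8 = 2 distinct residues mod 16.
Start 300 is clinic day 12; the clinic days hit are 4, 12.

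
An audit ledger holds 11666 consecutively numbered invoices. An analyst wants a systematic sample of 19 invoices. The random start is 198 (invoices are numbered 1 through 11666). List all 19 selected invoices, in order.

k = N/n = 11666/19 = 614
invoice 1: 198
invoice 2: 198 + 614 = 812
invoice 3: 812 + 614 = 1426
invoice 4: 1426 + 614 = 2040
invoice 5: 2040 + 614 = 2654
invoice 6: 2654 + 614 = 3268
invoice 7: 3268 + 614 = 3882
invoice 8: 3882 + 614 = 4496
invoice 9: 4496 + 614 = 5110
invoice 10: 5110 + 614 = 5724
invoice 11: 5724 + 614 = 6338
invoice 12: 6338 + 614 = 6952
invoice 13: 6952 + 614 = 7566
invoice 14: 7566 + 614 = 8180
invoice 15: 8180 + 614 = 8794
invoice 16: 8794 + 614 = 9408
invoice 17: 9408 + 614 = 10022
invoice 18: 10022 + 614 = 10636
invoice 19: 10636 + 614 = 11250

198, 812, 1426, 2040, 2654, 3268, 3882, 4496, 5110, 5724, 6338, 6952, 7566, 8180, 8794, 9408, 10022, 10636, 11250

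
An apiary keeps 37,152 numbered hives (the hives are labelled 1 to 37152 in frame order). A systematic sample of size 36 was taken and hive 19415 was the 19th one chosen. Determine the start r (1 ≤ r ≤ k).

k = 37152/36 = 1032
r = 19415 − (19−1)×1032 = 19415 − 18576 = 839

839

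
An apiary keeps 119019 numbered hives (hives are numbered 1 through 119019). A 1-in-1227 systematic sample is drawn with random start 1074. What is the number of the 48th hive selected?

k = 1227
48th selection = r + (48−1)·k = 1074 + 47×1227 = 1074 + 57669 = 58743

58743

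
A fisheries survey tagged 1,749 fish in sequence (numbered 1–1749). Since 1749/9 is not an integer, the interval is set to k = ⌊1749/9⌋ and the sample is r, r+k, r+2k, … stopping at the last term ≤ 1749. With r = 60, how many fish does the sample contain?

k = ⌊1749/9⌋ = 194
Achieved size = ⌊(1749 − 60)/194⌋ + 1 = ⌊1689/194⌋ + 1 = 8 + 1 = 9
(last selection: 60 + 8×194 = 1612 ≤ 1749; next would be 1806 > 1749)

9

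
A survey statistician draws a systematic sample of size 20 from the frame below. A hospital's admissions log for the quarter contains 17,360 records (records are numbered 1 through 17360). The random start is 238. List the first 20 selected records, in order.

238, 1106, 1974, 2842, 3710, 4578, 5446, 6314, 7182, 8050, 8918, 9786, 10654, 11522, 12390, 13258, 14126, 14994, 15862, 16730

k = N/n = 17360/20 = 868
record 1: 238
record 2: 238 + 868 = 1106
record 3: 1106 + 868 = 1974
record 4: 1974 + 868 = 2842
record 5: 2842 + 868 = 3710
record 6: 3710 + 868 = 4578
record 7: 4578 + 868 = 5446
record 8: 5446 + 868 = 6314
record 9: 6314 + 868 = 7182
record 10: 7182 + 868 = 8050
record 11: 8050 + 868 = 8918
record 12: 8918 + 868 = 9786
record 13: 9786 + 868 = 10654
record 14: 10654 + 868 = 11522
record 15: 11522 + 868 = 12390
record 16: 12390 + 868 = 13258
record 17: 13258 + 868 = 14126
record 18: 14126 + 868 = 14994
record 19: 14994 + 868 = 15862
record 20: 15862 + 868 = 16730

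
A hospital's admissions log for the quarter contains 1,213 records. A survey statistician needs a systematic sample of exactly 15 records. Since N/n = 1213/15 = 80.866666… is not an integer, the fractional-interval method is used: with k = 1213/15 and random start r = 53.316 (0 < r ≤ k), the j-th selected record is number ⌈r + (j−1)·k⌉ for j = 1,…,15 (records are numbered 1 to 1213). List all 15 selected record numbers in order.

54, 135, 216, 296, 377, 458, 539, 620, 701, 782, 862, 943, 1024, 1105, 1186

j=1: r + 0k = 53.316 → ⌈·⌉ = 54
j=2: r + 1k = 134.182666… → ⌈·⌉ = 135
j=3: r + 2k = 215.049333… → ⌈·⌉ = 216
j=4: r + 3k = 295.916 → ⌈·⌉ = 296
j=5: r + 4k = 376.782666… → ⌈·⌉ = 377
j=6: r + 5k = 457.649333… → ⌈·⌉ = 458
j=7: r + 6k = 538.516 → ⌈·⌉ = 539
j=8: r + 7k = 619.382666… → ⌈·⌉ = 620
j=9: r + 8k = 700.249333… → ⌈·⌉ = 701
j=10: r + 9k = 781.116 → ⌈·⌉ = 782
j=11: r + 10k = 861.982666… → ⌈·⌉ = 862
j=12: r + 11k = 942.849333… → ⌈·⌉ = 943
j=13: r + 12k = 1023.716 → ⌈·⌉ = 1024
j=14: r + 13k = 1104.582666… → ⌈·⌉ = 1105
j=15: r + 14k = 1185.449333… → ⌈·⌉ = 1186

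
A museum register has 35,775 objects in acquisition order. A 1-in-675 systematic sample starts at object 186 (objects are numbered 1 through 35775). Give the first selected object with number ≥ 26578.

k = 675
Steps past start: ⌈(26578 − 186)/675⌉ = ⌈26392/675⌉ = 40
Selected object: 186 + 40×675 = 27186

27186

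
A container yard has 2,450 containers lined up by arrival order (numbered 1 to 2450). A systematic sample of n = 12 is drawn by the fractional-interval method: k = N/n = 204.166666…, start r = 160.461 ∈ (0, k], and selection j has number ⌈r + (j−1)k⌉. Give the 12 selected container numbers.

j=1: r + 0k = 160.461 → ⌈·⌉ = 161
j=2: r + 1k = 364.627666… → ⌈·⌉ = 365
j=3: r + 2k = 568.794333… → ⌈·⌉ = 569
j=4: r + 3k = 772.961 → ⌈·⌉ = 773
j=5: r + 4k = 977.127666… → ⌈·⌉ = 978
j=6: r + 5k = 1181.294333… → ⌈·⌉ = 1182
j=7: r + 6k = 1385.461 → ⌈·⌉ = 1386
j=8: r + 7k = 1589.627666… → ⌈·⌉ = 1590
j=9: r + 8k = 1793.794333… → ⌈·⌉ = 1794
j=10: r + 9k = 1997.961 → ⌈·⌉ = 1998
j=11: r + 10k = 2202.127666… → ⌈·⌉ = 2203
j=12: r + 11k = 2406.294333… → ⌈·⌉ = 2407

161, 365, 569, 773, 978, 1182, 1386, 1590, 1794, 1998, 2203, 2407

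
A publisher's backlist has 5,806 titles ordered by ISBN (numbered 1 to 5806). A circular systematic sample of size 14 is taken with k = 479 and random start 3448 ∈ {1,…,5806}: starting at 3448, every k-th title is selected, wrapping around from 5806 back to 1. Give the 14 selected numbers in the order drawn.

Selection 1: 3448
Selection 2: 3448 + 479 = 3927
Selection 3: 3927 + 479 = 4406
Selection 4: 4406 + 479 = 4885
Selection 5: 4885 + 479 = 5364
Selection 6: 5364 + 479 = 5843 → 5843 − 5806 = 37
Selection 7: 37 + 479 = 516
Selection 8: 516 + 479 = 995
Selection 9: 995 + 479 = 1474
Selection 10: 1474 + 479 = 1953
Selection 11: 1953 + 479 = 2432
Selection 12: 2432 + 479 = 2911
Selection 13: 2911 + 479 = 3390
Selection 14: 3390 + 479 = 3869

3448, 3927, 4406, 4885, 5364, 37, 516, 995, 1474, 1953, 2432, 2911, 3390, 3869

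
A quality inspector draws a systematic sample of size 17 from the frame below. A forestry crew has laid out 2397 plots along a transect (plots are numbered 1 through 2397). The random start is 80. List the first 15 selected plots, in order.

80, 221, 362, 503, 644, 785, 926, 1067, 1208, 1349, 1490, 1631, 1772, 1913, 2054

k = N/n = 2397/17 = 141
plot 1: 80
plot 2: 80 + 141 = 221
plot 3: 221 + 141 = 362
plot 4: 362 + 141 = 503
plot 5: 503 + 141 = 644
plot 6: 644 + 141 = 785
plot 7: 785 + 141 = 926
plot 8: 926 + 141 = 1067
plot 9: 1067 + 141 = 1208
plot 10: 1208 + 141 = 1349
plot 11: 1349 + 141 = 1490
plot 12: 1490 + 141 = 1631
plot 13: 1631 + 141 = 1772
plot 14: 1772 + 141 = 1913
plot 15: 1913 + 141 = 2054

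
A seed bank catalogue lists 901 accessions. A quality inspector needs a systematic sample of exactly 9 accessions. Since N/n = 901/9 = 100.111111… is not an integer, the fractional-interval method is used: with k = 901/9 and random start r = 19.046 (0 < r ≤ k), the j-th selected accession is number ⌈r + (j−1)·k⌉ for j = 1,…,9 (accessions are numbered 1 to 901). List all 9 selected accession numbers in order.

20, 120, 220, 320, 420, 520, 620, 720, 820

j=1: r + 0k = 19.046 → ⌈·⌉ = 20
j=2: r + 1k = 119.157111… → ⌈·⌉ = 120
j=3: r + 2k = 219.268222… → ⌈·⌉ = 220
j=4: r + 3k = 319.379333… → ⌈·⌉ = 320
j=5: r + 4k = 419.490444… → ⌈·⌉ = 420
j=6: r + 5k = 519.601555… → ⌈·⌉ = 520
j=7: r + 6k = 619.712666… → ⌈·⌉ = 620
j=8: r + 7k = 719.823777… → ⌈·⌉ = 720
j=9: r + 8k = 819.934888… → ⌈·⌉ = 820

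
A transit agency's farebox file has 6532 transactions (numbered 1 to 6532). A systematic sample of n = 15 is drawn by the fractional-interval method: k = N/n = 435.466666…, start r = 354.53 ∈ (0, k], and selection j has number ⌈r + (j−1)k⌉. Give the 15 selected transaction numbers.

j=1: r + 0k = 354.53 → ⌈·⌉ = 355
j=2: r + 1k = 789.996666… → ⌈·⌉ = 790
j=3: r + 2k = 1225.463333… → ⌈·⌉ = 1226
j=4: r + 3k = 1660.93 → ⌈·⌉ = 1661
j=5: r + 4k = 2096.396666… → ⌈·⌉ = 2097
j=6: r + 5k = 2531.863333… → ⌈·⌉ = 2532
j=7: r + 6k = 2967.33 → ⌈·⌉ = 2968
j=8: r + 7k = 3402.796666… → ⌈·⌉ = 3403
j=9: r + 8k = 3838.263333… → ⌈·⌉ = 3839
j=10: r + 9k = 4273.73 → ⌈·⌉ = 4274
j=11: r + 10k = 4709.196666… → ⌈·⌉ = 4710
j=12: r + 11k = 5144.663333… → ⌈·⌉ = 5145
j=13: r + 12k = 5580.13 → ⌈·⌉ = 5581
j=14: r + 13k = 6015.596666… → ⌈·⌉ = 6016
j=15: r + 14k = 6451.063333… → ⌈·⌉ = 6452

355, 790, 1226, 1661, 2097, 2532, 2968, 3403, 3839, 4274, 4710, 5145, 5581, 6016, 6452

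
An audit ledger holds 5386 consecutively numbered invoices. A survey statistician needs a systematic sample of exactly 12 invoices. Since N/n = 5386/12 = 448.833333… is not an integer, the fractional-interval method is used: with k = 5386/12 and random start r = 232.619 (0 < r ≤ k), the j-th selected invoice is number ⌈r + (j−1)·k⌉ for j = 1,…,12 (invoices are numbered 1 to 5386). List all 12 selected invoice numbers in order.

233, 682, 1131, 1580, 2028, 2477, 2926, 3375, 3824, 4273, 4721, 5170

j=1: r + 0k = 232.619 → ⌈·⌉ = 233
j=2: r + 1k = 681.452333… → ⌈·⌉ = 682
j=3: r + 2k = 1130.285666… → ⌈·⌉ = 1131
j=4: r + 3k = 1579.119 → ⌈·⌉ = 1580
j=5: r + 4k = 2027.952333… → ⌈·⌉ = 2028
j=6: r + 5k = 2476.785666… → ⌈·⌉ = 2477
j=7: r + 6k = 2925.619 → ⌈·⌉ = 2926
j=8: r + 7k = 3374.452333… → ⌈·⌉ = 3375
j=9: r + 8k = 3823.285666… → ⌈·⌉ = 3824
j=10: r + 9k = 4272.119 → ⌈·⌉ = 4273
j=11: r + 10k = 4720.952333… → ⌈·⌉ = 4721
j=12: r + 11k = 5169.785666… → ⌈·⌉ = 5170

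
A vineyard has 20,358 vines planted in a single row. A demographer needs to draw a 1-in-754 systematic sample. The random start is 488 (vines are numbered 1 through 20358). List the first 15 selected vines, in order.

vine 1: 488
vine 2: 488 + 754 = 1242
vine 3: 1242 + 754 = 1996
vine 4: 1996 + 754 = 2750
vine 5: 2750 + 754 = 3504
vine 6: 3504 + 754 = 4258
vine 7: 4258 + 754 = 5012
vine 8: 5012 + 754 = 5766
vine 9: 5766 + 754 = 6520
vine 10: 6520 + 754 = 7274
vine 11: 7274 + 754 = 8028
vine 12: 8028 + 754 = 8782
vine 13: 8782 + 754 = 9536
vine 14: 9536 + 754 = 10290
vine 15: 10290 + 754 = 11044

488, 1242, 1996, 2750, 3504, 4258, 5012, 5766, 6520, 7274, 8028, 8782, 9536, 10290, 11044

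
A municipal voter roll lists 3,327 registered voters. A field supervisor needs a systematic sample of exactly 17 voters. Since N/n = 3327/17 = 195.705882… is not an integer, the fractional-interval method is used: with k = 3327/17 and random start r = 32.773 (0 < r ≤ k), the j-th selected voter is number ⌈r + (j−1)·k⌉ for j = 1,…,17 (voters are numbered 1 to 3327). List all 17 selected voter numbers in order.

j=1: r + 0k = 32.773 → ⌈·⌉ = 33
j=2: r + 1k = 228.478882… → ⌈·⌉ = 229
j=3: r + 2k = 424.184764… → ⌈·⌉ = 425
j=4: r + 3k = 619.890647… → ⌈·⌉ = 620
j=5: r + 4k = 815.596529… → ⌈·⌉ = 816
j=6: r + 5k = 1011.302411… → ⌈·⌉ = 1012
j=7: r + 6k = 1207.008294… → ⌈·⌉ = 1208
j=8: r + 7k = 1402.714176… → ⌈·⌉ = 1403
j=9: r + 8k = 1598.420058… → ⌈·⌉ = 1599
j=10: r + 9k = 1794.125941… → ⌈·⌉ = 1795
j=11: r + 10k = 1989.831823… → ⌈·⌉ = 1990
j=12: r + 11k = 2185.537705… → ⌈·⌉ = 2186
j=13: r + 12k = 2381.243588… → ⌈·⌉ = 2382
j=14: r + 13k = 2576.949470… → ⌈·⌉ = 2577
j=15: r + 14k = 2772.655352… → ⌈·⌉ = 2773
j=16: r + 15k = 2968.361235… → ⌈·⌉ = 2969
j=17: r + 16k = 3164.067117… → ⌈·⌉ = 3165

33, 229, 425, 620, 816, 1012, 1208, 1403, 1599, 1795, 1990, 2186, 2382, 2577, 2773, 2969, 3165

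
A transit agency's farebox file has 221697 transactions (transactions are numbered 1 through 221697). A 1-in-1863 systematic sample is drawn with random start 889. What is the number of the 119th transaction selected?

220723

k = 1863
119th selection = r + (119−1)·k = 889 + 118×1863 = 889 + 219834 = 220723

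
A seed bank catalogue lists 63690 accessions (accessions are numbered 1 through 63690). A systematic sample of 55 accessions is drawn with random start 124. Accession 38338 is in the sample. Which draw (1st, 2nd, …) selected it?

k = 63690/55 = 1158
position = (38338 − 124)/1158 + 1 = 38214/1158 + 1 = 33 + 1 = 34

34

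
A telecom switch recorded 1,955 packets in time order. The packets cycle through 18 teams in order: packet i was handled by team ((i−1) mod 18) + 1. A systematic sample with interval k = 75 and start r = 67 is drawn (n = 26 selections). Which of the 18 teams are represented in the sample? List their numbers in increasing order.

1, 4, 7, 10, 13, 16

Consecutive selections differ by k = 75, so their team numbers differ by 75 mod 18 = 3.
gcd(75, 18) = 3, so the sample visits 18/3 = 6 distinct residues mod 18.
Start 67 is team 13; the teams hit are 1, 4, 7, 10, 13, 16.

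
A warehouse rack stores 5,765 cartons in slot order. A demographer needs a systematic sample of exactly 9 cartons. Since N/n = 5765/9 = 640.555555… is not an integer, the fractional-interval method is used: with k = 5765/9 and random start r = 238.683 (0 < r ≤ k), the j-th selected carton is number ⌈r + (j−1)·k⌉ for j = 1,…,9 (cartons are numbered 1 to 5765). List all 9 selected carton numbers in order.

j=1: r + 0k = 238.683 → ⌈·⌉ = 239
j=2: r + 1k = 879.238555… → ⌈·⌉ = 880
j=3: r + 2k = 1519.794111… → ⌈·⌉ = 1520
j=4: r + 3k = 2160.349666… → ⌈·⌉ = 2161
j=5: r + 4k = 2800.905222… → ⌈·⌉ = 2801
j=6: r + 5k = 3441.460777… → ⌈·⌉ = 3442
j=7: r + 6k = 4082.016333… → ⌈·⌉ = 4083
j=8: r + 7k = 4722.571888… → ⌈·⌉ = 4723
j=9: r + 8k = 5363.127444… → ⌈·⌉ = 5364

239, 880, 1520, 2161, 2801, 3442, 4083, 4723, 5364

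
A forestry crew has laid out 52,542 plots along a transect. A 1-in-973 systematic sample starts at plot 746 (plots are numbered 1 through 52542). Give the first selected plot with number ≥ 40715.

41612

k = 973
Steps past start: ⌈(40715 − 746)/973⌉ = ⌈39969/973⌉ = 42
Selected plot: 746 + 42×973 = 41612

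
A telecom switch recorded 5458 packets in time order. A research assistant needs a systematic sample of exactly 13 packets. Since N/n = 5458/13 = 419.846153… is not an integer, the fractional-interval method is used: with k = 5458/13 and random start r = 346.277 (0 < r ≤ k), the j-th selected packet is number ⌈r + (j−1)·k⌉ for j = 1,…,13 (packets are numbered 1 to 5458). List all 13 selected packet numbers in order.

347, 767, 1186, 1606, 2026, 2446, 2866, 3286, 3706, 4125, 4545, 4965, 5385

j=1: r + 0k = 346.277 → ⌈·⌉ = 347
j=2: r + 1k = 766.123153… → ⌈·⌉ = 767
j=3: r + 2k = 1185.969307… → ⌈·⌉ = 1186
j=4: r + 3k = 1605.815461… → ⌈·⌉ = 1606
j=5: r + 4k = 2025.661615… → ⌈·⌉ = 2026
j=6: r + 5k = 2445.507769… → ⌈·⌉ = 2446
j=7: r + 6k = 2865.353923… → ⌈·⌉ = 2866
j=8: r + 7k = 3285.200076… → ⌈·⌉ = 3286
j=9: r + 8k = 3705.046230… → ⌈·⌉ = 3706
j=10: r + 9k = 4124.892384… → ⌈·⌉ = 4125
j=11: r + 10k = 4544.738538… → ⌈·⌉ = 4545
j=12: r + 11k = 4964.584692… → ⌈·⌉ = 4965
j=13: r + 12k = 5384.430846… → ⌈·⌉ = 5385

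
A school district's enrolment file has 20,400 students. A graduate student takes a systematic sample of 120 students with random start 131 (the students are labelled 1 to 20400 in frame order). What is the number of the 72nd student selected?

12201

k = 20400/120 = 170
72nd selection = r + (72−1)·k = 131 + 71×170 = 131 + 12070 = 12201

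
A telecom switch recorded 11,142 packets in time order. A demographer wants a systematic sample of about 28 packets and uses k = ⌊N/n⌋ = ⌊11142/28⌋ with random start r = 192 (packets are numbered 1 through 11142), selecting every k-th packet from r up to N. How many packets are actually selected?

k = ⌊11142/28⌋ = 397
Achieved size = ⌊(11142 − 192)/397⌋ + 1 = ⌊10950/397⌋ + 1 = 27 + 1 = 28
(last selection: 192 + 27×397 = 10911 ≤ 11142; next would be 11308 > 11142)

28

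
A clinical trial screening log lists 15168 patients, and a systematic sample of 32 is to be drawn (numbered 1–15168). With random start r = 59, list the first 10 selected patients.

59, 533, 1007, 1481, 1955, 2429, 2903, 3377, 3851, 4325

k = N/n = 15168/32 = 474
patient 1: 59
patient 2: 59 + 474 = 533
patient 3: 533 + 474 = 1007
patient 4: 1007 + 474 = 1481
patient 5: 1481 + 474 = 1955
patient 6: 1955 + 474 = 2429
patient 7: 2429 + 474 = 2903
patient 8: 2903 + 474 = 3377
patient 9: 3377 + 474 = 3851
patient 10: 3851 + 474 = 4325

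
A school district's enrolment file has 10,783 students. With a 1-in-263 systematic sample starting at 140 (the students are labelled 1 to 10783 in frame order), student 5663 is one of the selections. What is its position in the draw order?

k = 263
position = (5663 − 140)/263 + 1 = 5523/263 + 1 = 21 + 1 = 22

22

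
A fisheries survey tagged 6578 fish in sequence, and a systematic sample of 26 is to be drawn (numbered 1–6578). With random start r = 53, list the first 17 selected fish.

53, 306, 559, 812, 1065, 1318, 1571, 1824, 2077, 2330, 2583, 2836, 3089, 3342, 3595, 3848, 4101

k = N/n = 6578/26 = 253
fish 1: 53
fish 2: 53 + 253 = 306
fish 3: 306 + 253 = 559
fish 4: 559 + 253 = 812
fish 5: 812 + 253 = 1065
fish 6: 1065 + 253 = 1318
fish 7: 1318 + 253 = 1571
fish 8: 1571 + 253 = 1824
fish 9: 1824 + 253 = 2077
fish 10: 2077 + 253 = 2330
fish 11: 2330 + 253 = 2583
fish 12: 2583 + 253 = 2836
fish 13: 2836 + 253 = 3089
fish 14: 3089 + 253 = 3342
fish 15: 3342 + 253 = 3595
fish 16: 3595 + 253 = 3848
fish 17: 3848 + 253 = 4101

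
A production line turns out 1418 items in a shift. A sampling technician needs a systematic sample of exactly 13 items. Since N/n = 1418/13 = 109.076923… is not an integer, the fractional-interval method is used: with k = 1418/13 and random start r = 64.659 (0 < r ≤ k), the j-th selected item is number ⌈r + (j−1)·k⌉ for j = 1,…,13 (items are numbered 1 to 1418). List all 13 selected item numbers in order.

65, 174, 283, 392, 501, 611, 720, 829, 938, 1047, 1156, 1265, 1374

j=1: r + 0k = 64.659 → ⌈·⌉ = 65
j=2: r + 1k = 173.735923… → ⌈·⌉ = 174
j=3: r + 2k = 282.812846… → ⌈·⌉ = 283
j=4: r + 3k = 391.889769… → ⌈·⌉ = 392
j=5: r + 4k = 500.966692… → ⌈·⌉ = 501
j=6: r + 5k = 610.043615… → ⌈·⌉ = 611
j=7: r + 6k = 719.120538… → ⌈·⌉ = 720
j=8: r + 7k = 828.197461… → ⌈·⌉ = 829
j=9: r + 8k = 937.274384… → ⌈·⌉ = 938
j=10: r + 9k = 1046.351307… → ⌈·⌉ = 1047
j=11: r + 10k = 1155.428230… → ⌈·⌉ = 1156
j=12: r + 11k = 1264.505153… → ⌈·⌉ = 1265
j=13: r + 12k = 1373.582076… → ⌈·⌉ = 1374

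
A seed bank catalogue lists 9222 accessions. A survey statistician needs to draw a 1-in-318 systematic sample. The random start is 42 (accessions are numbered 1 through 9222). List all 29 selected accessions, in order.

accession 1: 42
accession 2: 42 + 318 = 360
accession 3: 360 + 318 = 678
accession 4: 678 + 318 = 996
accession 5: 996 + 318 = 1314
accession 6: 1314 + 318 = 1632
accession 7: 1632 + 318 = 1950
accession 8: 1950 + 318 = 2268
accession 9: 2268 + 318 = 2586
accession 10: 2586 + 318 = 2904
accession 11: 2904 + 318 = 3222
accession 12: 3222 + 318 = 3540
accession 13: 3540 + 318 = 3858
accession 14: 3858 + 318 = 4176
accession 15: 4176 + 318 = 4494
accession 16: 4494 + 318 = 4812
accession 17: 4812 + 318 = 5130
accession 18: 5130 + 318 = 5448
accession 19: 5448 + 318 = 5766
accession 20: 5766 + 318 = 6084
accession 21: 6084 + 318 = 6402
accession 22: 6402 + 318 = 6720
accession 23: 6720 + 318 = 7038
accession 24: 7038 + 318 = 7356
accession 25: 7356 + 318 = 7674
accession 26: 7674 + 318 = 7992
accession 27: 7992 + 318 = 8310
accession 28: 8310 + 318 = 8628
accession 29: 8628 + 318 = 8946

42, 360, 678, 996, 1314, 1632, 1950, 2268, 2586, 2904, 3222, 3540, 3858, 4176, 4494, 4812, 5130, 5448, 5766, 6084, 6402, 6720, 7038, 7356, 7674, 7992, 8310, 8628, 8946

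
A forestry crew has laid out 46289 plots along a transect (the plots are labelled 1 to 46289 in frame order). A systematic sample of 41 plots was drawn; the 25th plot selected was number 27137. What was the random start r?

41

k = 46289/41 = 1129
r = 27137 − (25−1)×1129 = 27137 − 27096 = 41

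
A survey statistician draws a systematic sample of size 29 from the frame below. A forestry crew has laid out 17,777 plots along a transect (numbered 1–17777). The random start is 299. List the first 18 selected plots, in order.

299, 912, 1525, 2138, 2751, 3364, 3977, 4590, 5203, 5816, 6429, 7042, 7655, 8268, 8881, 9494, 10107, 10720

k = N/n = 17777/29 = 613
plot 1: 299
plot 2: 299 + 613 = 912
plot 3: 912 + 613 = 1525
plot 4: 1525 + 613 = 2138
plot 5: 2138 + 613 = 2751
plot 6: 2751 + 613 = 3364
plot 7: 3364 + 613 = 3977
plot 8: 3977 + 613 = 4590
plot 9: 4590 + 613 = 5203
plot 10: 5203 + 613 = 5816
plot 11: 5816 + 613 = 6429
plot 12: 6429 + 613 = 7042
plot 13: 7042 + 613 = 7655
plot 14: 7655 + 613 = 8268
plot 15: 8268 + 613 = 8881
plot 16: 8881 + 613 = 9494
plot 17: 9494 + 613 = 10107
plot 18: 10107 + 613 = 10720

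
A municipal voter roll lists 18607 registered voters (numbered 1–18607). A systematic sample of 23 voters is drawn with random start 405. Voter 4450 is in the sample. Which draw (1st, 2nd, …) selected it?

6

k = 18607/23 = 809
position = (4450 − 405)/809 + 1 = 4045/809 + 1 = 5 + 1 = 6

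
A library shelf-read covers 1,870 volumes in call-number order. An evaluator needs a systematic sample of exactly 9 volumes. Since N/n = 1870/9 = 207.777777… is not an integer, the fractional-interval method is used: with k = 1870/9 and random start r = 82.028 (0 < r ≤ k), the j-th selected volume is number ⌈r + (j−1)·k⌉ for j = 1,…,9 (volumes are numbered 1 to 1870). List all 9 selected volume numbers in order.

j=1: r + 0k = 82.028 → ⌈·⌉ = 83
j=2: r + 1k = 289.805777… → ⌈·⌉ = 290
j=3: r + 2k = 497.583555… → ⌈·⌉ = 498
j=4: r + 3k = 705.361333… → ⌈·⌉ = 706
j=5: r + 4k = 913.139111… → ⌈·⌉ = 914
j=6: r + 5k = 1120.916888… → ⌈·⌉ = 1121
j=7: r + 6k = 1328.694666… → ⌈·⌉ = 1329
j=8: r + 7k = 1536.472444… → ⌈·⌉ = 1537
j=9: r + 8k = 1744.250222… → ⌈·⌉ = 1745

83, 290, 498, 706, 914, 1121, 1329, 1537, 1745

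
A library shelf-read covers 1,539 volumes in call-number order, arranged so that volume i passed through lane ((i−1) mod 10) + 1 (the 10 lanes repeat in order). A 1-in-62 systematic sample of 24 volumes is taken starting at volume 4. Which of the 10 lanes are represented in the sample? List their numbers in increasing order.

2, 4, 6, 8, 10

Consecutive selections differ by k = 62, so their lane numbers differ by 62 mod 10 = 2.
gcd(62, 10) = 2, so the sample visits 10/2 = 5 distinct residues mod 10.
Start 4 is lane 4; the lanes hit are 2, 4, 6, 8, 10.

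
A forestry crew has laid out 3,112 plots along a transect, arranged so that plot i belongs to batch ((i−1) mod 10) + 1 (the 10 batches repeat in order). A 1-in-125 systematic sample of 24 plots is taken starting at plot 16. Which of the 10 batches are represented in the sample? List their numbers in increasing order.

Consecutive selections differ by k = 125, so their batch numbers differ by 125 mod 10 = 5.
gcd(125, 10) = 5, so the sample visits 10/5 = 2 distinct residues mod 10.
Start 16 is batch 6; the batches hit are 1, 6.

1, 6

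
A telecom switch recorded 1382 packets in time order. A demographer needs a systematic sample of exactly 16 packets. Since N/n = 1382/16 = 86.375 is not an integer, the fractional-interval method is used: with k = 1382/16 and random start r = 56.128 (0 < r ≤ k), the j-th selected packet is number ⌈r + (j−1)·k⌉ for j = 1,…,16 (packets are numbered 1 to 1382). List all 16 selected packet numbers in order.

j=1: r + 0k = 56.128 → ⌈·⌉ = 57
j=2: r + 1k = 142.503 → ⌈·⌉ = 143
j=3: r + 2k = 228.878 → ⌈·⌉ = 229
j=4: r + 3k = 315.253 → ⌈·⌉ = 316
j=5: r + 4k = 401.628 → ⌈·⌉ = 402
j=6: r + 5k = 488.003 → ⌈·⌉ = 489
j=7: r + 6k = 574.378 → ⌈·⌉ = 575
j=8: r + 7k = 660.753 → ⌈·⌉ = 661
j=9: r + 8k = 747.128 → ⌈·⌉ = 748
j=10: r + 9k = 833.503 → ⌈·⌉ = 834
j=11: r + 10k = 919.878 → ⌈·⌉ = 920
j=12: r + 11k = 1006.253 → ⌈·⌉ = 1007
j=13: r + 12k = 1092.628 → ⌈·⌉ = 1093
j=14: r + 13k = 1179.003 → ⌈·⌉ = 1180
j=15: r + 14k = 1265.378 → ⌈·⌉ = 1266
j=16: r + 15k = 1351.753 → ⌈·⌉ = 1352

57, 143, 229, 316, 402, 489, 575, 661, 748, 834, 920, 1007, 1093, 1180, 1266, 1352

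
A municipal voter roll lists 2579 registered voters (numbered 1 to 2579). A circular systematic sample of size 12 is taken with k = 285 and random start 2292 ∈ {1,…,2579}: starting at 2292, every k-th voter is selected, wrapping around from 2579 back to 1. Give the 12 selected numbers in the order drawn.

Selection 1: 2292
Selection 2: 2292 + 285 = 2577
Selection 3: 2577 + 285 = 2862 → 2862 − 2579 = 283
Selection 4: 283 + 285 = 568
Selection 5: 568 + 285 = 853
Selection 6: 853 + 285 = 1138
Selection 7: 1138 + 285 = 1423
Selection 8: 1423 + 285 = 1708
Selection 9: 1708 + 285 = 1993
Selection 10: 1993 + 285 = 2278
Selection 11: 2278 + 285 = 2563
Selection 12: 2563 + 285 = 2848 → 2848 − 2579 = 269

2292, 2577, 283, 568, 853, 1138, 1423, 1708, 1993, 2278, 2563, 269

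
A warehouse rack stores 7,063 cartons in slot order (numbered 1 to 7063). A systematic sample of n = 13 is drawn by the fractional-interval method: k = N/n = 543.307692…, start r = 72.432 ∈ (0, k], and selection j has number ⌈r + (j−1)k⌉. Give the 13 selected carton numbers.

j=1: r + 0k = 72.432 → ⌈·⌉ = 73
j=2: r + 1k = 615.739692… → ⌈·⌉ = 616
j=3: r + 2k = 1159.047384… → ⌈·⌉ = 1160
j=4: r + 3k = 1702.355076… → ⌈·⌉ = 1703
j=5: r + 4k = 2245.662769… → ⌈·⌉ = 2246
j=6: r + 5k = 2788.970461… → ⌈·⌉ = 2789
j=7: r + 6k = 3332.278153… → ⌈·⌉ = 3333
j=8: r + 7k = 3875.585846… → ⌈·⌉ = 3876
j=9: r + 8k = 4418.893538… → ⌈·⌉ = 4419
j=10: r + 9k = 4962.201230… → ⌈·⌉ = 4963
j=11: r + 10k = 5505.508923… → ⌈·⌉ = 5506
j=12: r + 11k = 6048.816615… → ⌈·⌉ = 6049
j=13: r + 12k = 6592.124307… → ⌈·⌉ = 6593

73, 616, 1160, 1703, 2246, 2789, 3333, 3876, 4419, 4963, 5506, 6049, 6593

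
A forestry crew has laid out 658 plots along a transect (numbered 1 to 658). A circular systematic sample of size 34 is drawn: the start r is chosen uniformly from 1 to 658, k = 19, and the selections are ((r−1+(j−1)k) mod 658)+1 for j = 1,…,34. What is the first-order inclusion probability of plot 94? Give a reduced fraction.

For each position j, as r ranges over 1…658 the j-th selection hits every plot exactly once, so plot 94 is selected for exactly 34 of the 658 starts.
Inclusion probability = 34/658 = 17/329.

17/329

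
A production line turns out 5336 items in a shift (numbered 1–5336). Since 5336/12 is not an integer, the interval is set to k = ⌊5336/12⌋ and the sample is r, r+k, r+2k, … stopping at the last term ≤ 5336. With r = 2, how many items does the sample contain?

k = ⌊5336/12⌋ = 444
Achieved size = ⌊(5336 − 2)/444⌋ + 1 = ⌊5334/444⌋ + 1 = 12 + 1 = 13
(last selection: 2 + 12×444 = 5330 ≤ 5336; next would be 5774 > 5336)

13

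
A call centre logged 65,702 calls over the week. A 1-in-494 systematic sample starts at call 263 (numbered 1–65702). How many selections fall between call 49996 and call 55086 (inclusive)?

k = 494
First selection ≥ 49996: 263 + ⌈(49996−263)/494⌉·494 = 263 + 101×494 = 50157
Last selection ≤ 55086: 263 + ⌊(55086−263)/494⌋·494 = 263 + 110×494 = 54603
Count = 110 − 101 + 1 = 10

10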